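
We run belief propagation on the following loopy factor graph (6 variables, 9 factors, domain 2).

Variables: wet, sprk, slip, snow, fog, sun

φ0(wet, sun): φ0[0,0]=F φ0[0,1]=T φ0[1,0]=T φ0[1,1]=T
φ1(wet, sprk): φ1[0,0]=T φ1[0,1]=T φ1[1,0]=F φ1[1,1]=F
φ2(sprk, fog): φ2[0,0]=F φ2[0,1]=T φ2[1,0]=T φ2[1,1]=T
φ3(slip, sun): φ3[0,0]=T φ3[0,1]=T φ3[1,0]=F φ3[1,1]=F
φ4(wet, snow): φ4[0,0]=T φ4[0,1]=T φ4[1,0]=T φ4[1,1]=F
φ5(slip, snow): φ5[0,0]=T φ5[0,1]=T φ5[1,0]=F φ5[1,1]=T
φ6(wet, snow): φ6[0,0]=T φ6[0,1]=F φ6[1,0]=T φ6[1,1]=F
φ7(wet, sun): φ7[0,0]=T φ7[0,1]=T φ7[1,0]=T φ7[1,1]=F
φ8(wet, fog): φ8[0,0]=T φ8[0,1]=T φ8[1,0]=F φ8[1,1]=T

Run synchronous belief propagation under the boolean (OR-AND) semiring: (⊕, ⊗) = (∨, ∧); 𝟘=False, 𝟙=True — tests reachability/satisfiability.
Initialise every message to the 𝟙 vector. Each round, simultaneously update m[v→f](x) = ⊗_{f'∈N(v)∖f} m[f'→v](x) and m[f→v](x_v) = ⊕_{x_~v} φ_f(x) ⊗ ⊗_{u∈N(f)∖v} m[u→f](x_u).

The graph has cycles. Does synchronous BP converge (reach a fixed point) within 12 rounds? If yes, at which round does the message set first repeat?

init: all messages = 𝟙 over 2 values
r1 m[φ0→wet] = [T, T]
r1 m[φ0→sun] = [T, T]
r1 m[φ1→wet] = [T, F]
r1 m[φ1→sprk] = [T, T]
r1 m[φ2→sprk] = [T, T]
r1 m[φ2→fog] = [T, T]
r1 m[φ3→slip] = [T, F]
r1 m[φ3→sun] = [T, T]
r1 m[φ4→wet] = [T, T]
r1 m[φ4→snow] = [T, T]
r1 m[φ5→slip] = [T, T]
r1 m[φ5→snow] = [T, T]
r1 m[φ6→wet] = [T, T]
r1 m[φ6→snow] = [T, F]
r1 m[φ7→wet] = [T, T]
r1 m[φ7→sun] = [T, T]
r1 m[φ8→wet] = [T, T]
r1 m[φ8→fog] = [T, T]
r1 m[wet→φ0] = [T, T]
r1 m[wet→φ1] = [T, T]
r1 m[wet→φ4] = [T, T]
r1 m[wet→φ6] = [T, T]
r1 m[wet→φ7] = [T, T]
r1 m[wet→φ8] = [T, T]
r1 m[sprk→φ1] = [T, T]
r1 m[sprk→φ2] = [T, T]
r1 m[slip→φ3] = [T, T]
r1 m[slip→φ5] = [T, T]
r1 m[snow→φ4] = [T, T]
r1 m[snow→φ5] = [T, T]
r1 m[snow→φ6] = [T, T]
r1 m[fog→φ2] = [T, T]
r1 m[fog→φ8] = [T, T]
r1 m[sun→φ0] = [T, T]
r1 m[sun→φ3] = [T, T]
r1 m[sun→φ7] = [T, T]
r2 m[φ0→wet] = [T, T]
r2 m[φ0→sun] = [T, T]
r2 m[φ1→wet] = [T, F]
r2 m[φ1→sprk] = [T, T]
r2 m[φ2→sprk] = [T, T]
r2 m[φ2→fog] = [T, T]
r2 m[φ3→slip] = [T, F]
r2 m[φ3→sun] = [T, T]
r2 m[φ4→wet] = [T, T]
r2 m[φ4→snow] = [T, T]
r2 m[φ5→slip] = [T, T]
r2 m[φ5→snow] = [T, T]
r2 m[φ6→wet] = [T, T]
r2 m[φ6→snow] = [T, F]
r2 m[φ7→wet] = [T, T]
r2 m[φ7→sun] = [T, T]
r2 m[φ8→wet] = [T, T]
r2 m[φ8→fog] = [T, T]
r2 m[wet→φ0] = [T, F]
r2 m[wet→φ1] = [T, T]
r2 m[wet→φ4] = [T, F]
r2 m[wet→φ6] = [T, F]
r2 m[wet→φ7] = [T, F]
r2 m[wet→φ8] = [T, F]
r2 m[sprk→φ1] = [T, T]
r2 m[sprk→φ2] = [T, T]
r2 m[slip→φ3] = [T, T]
r2 m[slip→φ5] = [T, F]
r2 m[snow→φ4] = [T, F]
r2 m[snow→φ5] = [T, F]
r2 m[snow→φ6] = [T, T]
r2 m[fog→φ2] = [T, T]
r2 m[fog→φ8] = [T, T]
r2 m[sun→φ0] = [T, T]
r2 m[sun→φ3] = [T, T]
r2 m[sun→φ7] = [T, T]
r3 m[φ0→wet] = [T, T]
r3 m[φ0→sun] = [F, T]
r3 m[φ1→wet] = [T, F]
r3 m[φ1→sprk] = [T, T]
r3 m[φ2→sprk] = [T, T]
r3 m[φ2→fog] = [T, T]
r3 m[φ3→slip] = [T, F]
r3 m[φ3→sun] = [T, T]
r3 m[φ4→wet] = [T, T]
r3 m[φ4→snow] = [T, T]
r3 m[φ5→slip] = [T, F]
r3 m[φ5→snow] = [T, T]
r3 m[φ6→wet] = [T, T]
r3 m[φ6→snow] = [T, F]
r3 m[φ7→wet] = [T, T]
r3 m[φ7→sun] = [T, T]
r3 m[φ8→wet] = [T, T]
r3 m[φ8→fog] = [T, T]
r3 m[wet→φ0] = [T, F]
r3 m[wet→φ1] = [T, T]
r3 m[wet→φ4] = [T, F]
r3 m[wet→φ6] = [T, F]
r3 m[wet→φ7] = [T, F]
r3 m[wet→φ8] = [T, F]
r3 m[sprk→φ1] = [T, T]
r3 m[sprk→φ2] = [T, T]
r3 m[slip→φ3] = [T, T]
r3 m[slip→φ5] = [T, F]
r3 m[snow→φ4] = [T, F]
r3 m[snow→φ5] = [T, F]
r3 m[snow→φ6] = [T, T]
r3 m[fog→φ2] = [T, T]
r3 m[fog→φ8] = [T, T]
r3 m[sun→φ0] = [T, T]
r3 m[sun→φ3] = [T, T]
r3 m[sun→φ7] = [T, T]
r4 m[φ0→wet] = [T, T]
r4 m[φ0→sun] = [F, T]
r4 m[φ1→wet] = [T, F]
r4 m[φ1→sprk] = [T, T]
r4 m[φ2→sprk] = [T, T]
r4 m[φ2→fog] = [T, T]
r4 m[φ3→slip] = [T, F]
r4 m[φ3→sun] = [T, T]
r4 m[φ4→wet] = [T, T]
r4 m[φ4→snow] = [T, T]
r4 m[φ5→slip] = [T, F]
r4 m[φ5→snow] = [T, T]
r4 m[φ6→wet] = [T, T]
r4 m[φ6→snow] = [T, F]
r4 m[φ7→wet] = [T, T]
r4 m[φ7→sun] = [T, T]
r4 m[φ8→wet] = [T, T]
r4 m[φ8→fog] = [T, T]
r4 m[wet→φ0] = [T, F]
r4 m[wet→φ1] = [T, T]
r4 m[wet→φ4] = [T, F]
r4 m[wet→φ6] = [T, F]
r4 m[wet→φ7] = [T, F]
r4 m[wet→φ8] = [T, F]
r4 m[sprk→φ1] = [T, T]
r4 m[sprk→φ2] = [T, T]
r4 m[slip→φ3] = [T, F]
r4 m[slip→φ5] = [T, F]
r4 m[snow→φ4] = [T, F]
r4 m[snow→φ5] = [T, F]
r4 m[snow→φ6] = [T, T]
r4 m[fog→φ2] = [T, T]
r4 m[fog→φ8] = [T, T]
r4 m[sun→φ0] = [T, T]
r4 m[sun→φ3] = [F, T]
r4 m[sun→φ7] = [F, T]
r5 m[φ0→wet] = [T, T]
r5 m[φ0→sun] = [F, T]
r5 m[φ1→wet] = [T, F]
r5 m[φ1→sprk] = [T, T]
r5 m[φ2→sprk] = [T, T]
r5 m[φ2→fog] = [T, T]
r5 m[φ3→slip] = [T, F]
r5 m[φ3→sun] = [T, T]
r5 m[φ4→wet] = [T, T]
r5 m[φ4→snow] = [T, T]
r5 m[φ5→slip] = [T, F]
r5 m[φ5→snow] = [T, T]
r5 m[φ6→wet] = [T, T]
r5 m[φ6→snow] = [T, F]
r5 m[φ7→wet] = [T, F]
r5 m[φ7→sun] = [T, T]
r5 m[φ8→wet] = [T, T]
r5 m[φ8→fog] = [T, T]
r5 m[wet→φ0] = [T, F]
r5 m[wet→φ1] = [T, T]
r5 m[wet→φ4] = [T, F]
r5 m[wet→φ6] = [T, F]
r5 m[wet→φ7] = [T, F]
r5 m[wet→φ8] = [T, F]
r5 m[sprk→φ1] = [T, T]
r5 m[sprk→φ2] = [T, T]
r5 m[slip→φ3] = [T, F]
r5 m[slip→φ5] = [T, F]
r5 m[snow→φ4] = [T, F]
r5 m[snow→φ5] = [T, F]
r5 m[snow→φ6] = [T, T]
r5 m[fog→φ2] = [T, T]
r5 m[fog→φ8] = [T, T]
r5 m[sun→φ0] = [T, T]
r5 m[sun→φ3] = [F, T]
r5 m[sun→φ7] = [F, T]
r6 m[φ0→wet] = [T, T]
r6 m[φ0→sun] = [F, T]
r6 m[φ1→wet] = [T, F]
r6 m[φ1→sprk] = [T, T]
r6 m[φ2→sprk] = [T, T]
r6 m[φ2→fog] = [T, T]
r6 m[φ3→slip] = [T, F]
r6 m[φ3→sun] = [T, T]
r6 m[φ4→wet] = [T, T]
r6 m[φ4→snow] = [T, T]
r6 m[φ5→slip] = [T, F]
r6 m[φ5→snow] = [T, T]
r6 m[φ6→wet] = [T, T]
r6 m[φ6→snow] = [T, F]
r6 m[φ7→wet] = [T, F]
r6 m[φ7→sun] = [T, T]
r6 m[φ8→wet] = [T, T]
r6 m[φ8→fog] = [T, T]
r6 m[wet→φ0] = [T, F]
r6 m[wet→φ1] = [T, F]
r6 m[wet→φ4] = [T, F]
r6 m[wet→φ6] = [T, F]
r6 m[wet→φ7] = [T, F]
r6 m[wet→φ8] = [T, F]
r6 m[sprk→φ1] = [T, T]
r6 m[sprk→φ2] = [T, T]
r6 m[slip→φ3] = [T, F]
r6 m[slip→φ5] = [T, F]
r6 m[snow→φ4] = [T, F]
r6 m[snow→φ5] = [T, F]
r6 m[snow→φ6] = [T, T]
r6 m[fog→φ2] = [T, T]
r6 m[fog→φ8] = [T, T]
r6 m[sun→φ0] = [T, T]
r6 m[sun→φ3] = [F, T]
r6 m[sun→φ7] = [F, T]
r7 m[φ0→wet] = [T, T]
r7 m[φ0→sun] = [F, T]
r7 m[φ1→wet] = [T, F]
r7 m[φ1→sprk] = [T, T]
r7 m[φ2→sprk] = [T, T]
r7 m[φ2→fog] = [T, T]
r7 m[φ3→slip] = [T, F]
r7 m[φ3→sun] = [T, T]
r7 m[φ4→wet] = [T, T]
r7 m[φ4→snow] = [T, T]
r7 m[φ5→slip] = [T, F]
r7 m[φ5→snow] = [T, T]
r7 m[φ6→wet] = [T, T]
r7 m[φ6→snow] = [T, F]
r7 m[φ7→wet] = [T, F]
r7 m[φ7→sun] = [T, T]
r7 m[φ8→wet] = [T, T]
r7 m[φ8→fog] = [T, T]
r7 m[wet→φ0] = [T, F]
r7 m[wet→φ1] = [T, F]
r7 m[wet→φ4] = [T, F]
r7 m[wet→φ6] = [T, F]
r7 m[wet→φ7] = [T, F]
r7 m[wet→φ8] = [T, F]
r7 m[sprk→φ1] = [T, T]
r7 m[sprk→φ2] = [T, T]
r7 m[slip→φ3] = [T, F]
r7 m[slip→φ5] = [T, F]
r7 m[snow→φ4] = [T, F]
r7 m[snow→φ5] = [T, F]
r7 m[snow→φ6] = [T, T]
r7 m[fog→φ2] = [T, T]
r7 m[fog→φ8] = [T, T]
r7 m[sun→φ0] = [T, T]
r7 m[sun→φ3] = [F, T]
r7 m[sun→φ7] = [F, T]
fixed point reached at round 7
messages reach a fixed point at round 7

CONVERGED at round 7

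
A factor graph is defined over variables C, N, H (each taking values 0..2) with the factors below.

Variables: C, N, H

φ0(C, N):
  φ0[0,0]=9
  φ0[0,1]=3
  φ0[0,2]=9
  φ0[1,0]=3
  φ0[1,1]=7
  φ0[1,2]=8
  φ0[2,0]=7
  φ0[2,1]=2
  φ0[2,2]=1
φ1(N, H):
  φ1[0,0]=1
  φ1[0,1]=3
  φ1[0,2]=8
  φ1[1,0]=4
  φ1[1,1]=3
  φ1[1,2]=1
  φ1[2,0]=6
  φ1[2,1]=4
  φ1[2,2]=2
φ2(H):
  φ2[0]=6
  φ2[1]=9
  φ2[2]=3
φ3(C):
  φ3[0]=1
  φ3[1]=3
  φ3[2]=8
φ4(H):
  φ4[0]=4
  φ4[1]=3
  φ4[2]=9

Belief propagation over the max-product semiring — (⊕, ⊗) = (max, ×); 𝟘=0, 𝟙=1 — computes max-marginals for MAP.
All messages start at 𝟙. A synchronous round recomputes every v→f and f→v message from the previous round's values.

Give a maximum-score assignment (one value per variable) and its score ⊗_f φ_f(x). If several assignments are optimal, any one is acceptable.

init: all messages = 𝟙 over 3 values
r1 m[φ0→C] = [9, 8, 7]
r1 m[φ0→N] = [9, 7, 9]
r1 m[φ1→N] = [8, 4, 6]
r1 m[φ1→H] = [6, 4, 8]
r1 m[φ2→H] = [6, 9, 3]
r1 m[φ3→C] = [1, 3, 8]
r1 m[φ4→H] = [4, 3, 9]
r1 m[C→φ0] = [1, 1, 1]
r1 m[C→φ3] = [1, 1, 1]
r1 m[N→φ0] = [1, 1, 1]
r1 m[N→φ1] = [1, 1, 1]
r1 m[H→φ1] = [1, 1, 1]
r1 m[H→φ2] = [1, 1, 1]
r1 m[H→φ4] = [1, 1, 1]
r2 m[φ0→C] = [9, 8, 7]
r2 m[φ0→N] = [9, 7, 9]
r2 m[φ1→N] = [8, 4, 6]
r2 m[φ1→H] = [6, 4, 8]
r2 m[φ2→H] = [6, 9, 3]
r2 m[φ3→C] = [1, 3, 8]
r2 m[φ4→H] = [4, 3, 9]
r2 m[C→φ0] = [1, 3, 8]
r2 m[C→φ3] = [9, 8, 7]
r2 m[N→φ0] = [8, 4, 6]
r2 m[N→φ1] = [9, 7, 9]
r2 m[H→φ1] = [24, 27, 27]
r2 m[H→φ2] = [24, 12, 72]
r2 m[H→φ4] = [36, 36, 24]
r3 m[φ0→C] = [72, 48, 56]
r3 m[φ0→N] = [56, 21, 24]
r3 m[φ1→N] = [216, 96, 144]
r3 m[φ1→H] = [54, 36, 72]
r3 m[φ2→H] = [6, 9, 3]
r3 m[φ3→C] = [1, 3, 8]
r3 m[φ4→H] = [4, 3, 9]
r3 m[C→φ0] = [1, 3, 8]
r3 m[C→φ3] = [9, 8, 7]
r3 m[N→φ0] = [8, 4, 6]
r3 m[N→φ1] = [9, 7, 9]
r3 m[H→φ1] = [24, 27, 27]
r3 m[H→φ2] = [24, 12, 72]
r3 m[H→φ4] = [36, 36, 24]
r4 m[φ0→C] = [72, 48, 56]
r4 m[φ0→N] = [56, 21, 24]
r4 m[φ1→N] = [216, 96, 144]
r4 m[φ1→H] = [54, 36, 72]
r4 m[φ2→H] = [6, 9, 3]
r4 m[φ3→C] = [1, 3, 8]
r4 m[φ4→H] = [4, 3, 9]
r4 m[C→φ0] = [1, 3, 8]
r4 m[C→φ3] = [72, 48, 56]
r4 m[N→φ0] = [216, 96, 144]
r4 m[N→φ1] = [56, 21, 24]
r4 m[H→φ1] = [24, 27, 27]
r4 m[H→φ2] = [216, 108, 648]
r4 m[H→φ4] = [324, 324, 216]
r5 m[φ0→C] = [1944, 1152, 1512]
r5 m[φ0→N] = [56, 21, 24]
r5 m[φ1→N] = [216, 96, 144]
r5 m[φ1→H] = [144, 168, 448]
r5 m[φ2→H] = [6, 9, 3]
r5 m[φ3→C] = [1, 3, 8]
r5 m[φ4→H] = [4, 3, 9]
r5 m[C→φ0] = [1, 3, 8]
r5 m[C→φ3] = [72, 48, 56]
r5 m[N→φ0] = [216, 96, 144]
r5 m[N→φ1] = [56, 21, 24]
r5 m[H→φ1] = [24, 27, 27]
r5 m[H→φ2] = [216, 108, 648]
r5 m[H→φ4] = [324, 324, 216]
r6 m[φ0→C] = [1944, 1152, 1512]
r6 m[φ0→N] = [56, 21, 24]
r6 m[φ1→N] = [216, 96, 144]
r6 m[φ1→H] = [144, 168, 448]
r6 m[φ2→H] = [6, 9, 3]
r6 m[φ3→C] = [1, 3, 8]
r6 m[φ4→H] = [4, 3, 9]
r6 m[C→φ0] = [1, 3, 8]
r6 m[C→φ3] = [1944, 1152, 1512]
r6 m[N→φ0] = [216, 96, 144]
r6 m[N→φ1] = [56, 21, 24]
r6 m[H→φ1] = [24, 27, 27]
r6 m[H→φ2] = [576, 504, 4032]
r6 m[H→φ4] = [864, 1512, 1344]
r7 m[φ0→C] = [1944, 1152, 1512]
r7 m[φ0→N] = [56, 21, 24]
r7 m[φ1→N] = [216, 96, 144]
r7 m[φ1→H] = [144, 168, 448]
r7 m[φ2→H] = [6, 9, 3]
r7 m[φ3→C] = [1, 3, 8]
r7 m[φ4→H] = [4, 3, 9]
r7 m[C→φ0] = [1, 3, 8]
r7 m[C→φ3] = [1944, 1152, 1512]
r7 m[N→φ0] = [216, 96, 144]
r7 m[N→φ1] = [56, 21, 24]
r7 m[H→φ1] = [24, 27, 27]
r7 m[H→φ2] = [576, 504, 4032]
r7 m[H→φ4] = [864, 1512, 1344]
fixed point reached at round 7
traceback from C: (C=2, N=0, H=2), score=12096

assignment: (C=2, N=0, H=2); score = 12096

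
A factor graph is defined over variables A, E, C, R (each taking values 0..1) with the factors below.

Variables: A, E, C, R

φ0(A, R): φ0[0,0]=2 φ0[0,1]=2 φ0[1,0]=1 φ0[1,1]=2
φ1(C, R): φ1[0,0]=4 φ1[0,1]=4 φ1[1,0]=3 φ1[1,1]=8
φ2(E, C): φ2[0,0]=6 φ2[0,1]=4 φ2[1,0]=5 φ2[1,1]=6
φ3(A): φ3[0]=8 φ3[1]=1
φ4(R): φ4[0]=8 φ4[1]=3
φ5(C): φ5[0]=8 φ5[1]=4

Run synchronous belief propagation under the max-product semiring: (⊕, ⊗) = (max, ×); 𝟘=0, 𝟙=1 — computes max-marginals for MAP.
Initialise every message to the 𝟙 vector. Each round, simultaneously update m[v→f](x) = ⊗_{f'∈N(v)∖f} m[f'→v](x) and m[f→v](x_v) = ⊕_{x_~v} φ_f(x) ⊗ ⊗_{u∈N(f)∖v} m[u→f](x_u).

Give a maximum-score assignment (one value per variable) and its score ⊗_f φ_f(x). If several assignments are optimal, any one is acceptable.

init: all messages = 𝟙 over 2 values
r1 m[φ0→A] = [2, 2]
r1 m[φ0→R] = [2, 2]
r1 m[φ1→C] = [4, 8]
r1 m[φ1→R] = [4, 8]
r1 m[φ2→E] = [6, 6]
r1 m[φ2→C] = [6, 6]
r1 m[φ3→A] = [8, 1]
r1 m[φ4→R] = [8, 3]
r1 m[φ5→C] = [8, 4]
r1 m[A→φ0] = [1, 1]
r1 m[A→φ3] = [1, 1]
r1 m[E→φ2] = [1, 1]
r1 m[C→φ1] = [1, 1]
r1 m[C→φ2] = [1, 1]
r1 m[C→φ5] = [1, 1]
r1 m[R→φ0] = [1, 1]
r1 m[R→φ1] = [1, 1]
r1 m[R→φ4] = [1, 1]
r2 m[φ0→A] = [2, 2]
r2 m[φ0→R] = [2, 2]
r2 m[φ1→C] = [4, 8]
r2 m[φ1→R] = [4, 8]
r2 m[φ2→E] = [6, 6]
r2 m[φ2→C] = [6, 6]
r2 m[φ3→A] = [8, 1]
r2 m[φ4→R] = [8, 3]
r2 m[φ5→C] = [8, 4]
r2 m[A→φ0] = [8, 1]
r2 m[A→φ3] = [2, 2]
r2 m[E→φ2] = [1, 1]
r2 m[C→φ1] = [48, 24]
r2 m[C→φ2] = [32, 32]
r2 m[C→φ5] = [24, 48]
r2 m[R→φ0] = [32, 24]
r2 m[R→φ1] = [16, 6]
r2 m[R→φ4] = [8, 16]
r3 m[φ0→A] = [64, 48]
r3 m[φ0→R] = [16, 16]
r3 m[φ1→C] = [64, 48]
r3 m[φ1→R] = [192, 192]
r3 m[φ2→E] = [192, 192]
r3 m[φ2→C] = [6, 6]
r3 m[φ3→A] = [8, 1]
r3 m[φ4→R] = [8, 3]
r3 m[φ5→C] = [8, 4]
r3 m[A→φ0] = [8, 1]
r3 m[A→φ3] = [2, 2]
r3 m[E→φ2] = [1, 1]
r3 m[C→φ1] = [48, 24]
r3 m[C→φ2] = [32, 32]
r3 m[C→φ5] = [24, 48]
r3 m[R→φ0] = [32, 24]
r3 m[R→φ1] = [16, 6]
r3 m[R→φ4] = [8, 16]
r4 m[φ0→A] = [64, 48]
r4 m[φ0→R] = [16, 16]
r4 m[φ1→C] = [64, 48]
r4 m[φ1→R] = [192, 192]
r4 m[φ2→E] = [192, 192]
r4 m[φ2→C] = [6, 6]
r4 m[φ3→A] = [8, 1]
r4 m[φ4→R] = [8, 3]
r4 m[φ5→C] = [8, 4]
r4 m[A→φ0] = [8, 1]
r4 m[A→φ3] = [64, 48]
r4 m[E→φ2] = [1, 1]
r4 m[C→φ1] = [48, 24]
r4 m[C→φ2] = [512, 192]
r4 m[C→φ5] = [384, 288]
r4 m[R→φ0] = [1536, 576]
r4 m[R→φ1] = [128, 48]
r4 m[R→φ4] = [3072, 3072]
r5 m[φ0→A] = [3072, 1536]
r5 m[φ0→R] = [16, 16]
r5 m[φ1→C] = [512, 384]
r5 m[φ1→R] = [192, 192]
r5 m[φ2→E] = [3072, 2560]
r5 m[φ2→C] = [6, 6]
r5 m[φ3→A] = [8, 1]
r5 m[φ4→R] = [8, 3]
r5 m[φ5→C] = [8, 4]
r5 m[A→φ0] = [8, 1]
r5 m[A→φ3] = [64, 48]
r5 m[E→φ2] = [1, 1]
r5 m[C→φ1] = [48, 24]
r5 m[C→φ2] = [512, 192]
r5 m[C→φ5] = [384, 288]
r5 m[R→φ0] = [1536, 576]
r5 m[R→φ1] = [128, 48]
r5 m[R→φ4] = [3072, 3072]
r6 m[φ0→A] = [3072, 1536]
r6 m[φ0→R] = [16, 16]
r6 m[φ1→C] = [512, 384]
r6 m[φ1→R] = [192, 192]
r6 m[φ2→E] = [3072, 2560]
r6 m[φ2→C] = [6, 6]
r6 m[φ3→A] = [8, 1]
r6 m[φ4→R] = [8, 3]
r6 m[φ5→C] = [8, 4]
r6 m[A→φ0] = [8, 1]
r6 m[A→φ3] = [3072, 1536]
r6 m[E→φ2] = [1, 1]
r6 m[C→φ1] = [48, 24]
r6 m[C→φ2] = [4096, 1536]
r6 m[C→φ5] = [3072, 2304]
r6 m[R→φ0] = [1536, 576]
r6 m[R→φ1] = [128, 48]
r6 m[R→φ4] = [3072, 3072]
r7 m[φ0→A] = [3072, 1536]
r7 m[φ0→R] = [16, 16]
r7 m[φ1→C] = [512, 384]
r7 m[φ1→R] = [192, 192]
r7 m[φ2→E] = [24576, 20480]
r7 m[φ2→C] = [6, 6]
r7 m[φ3→A] = [8, 1]
r7 m[φ4→R] = [8, 3]
r7 m[φ5→C] = [8, 4]
r7 m[A→φ0] = [8, 1]
r7 m[A→φ3] = [3072, 1536]
r7 m[E→φ2] = [1, 1]
r7 m[C→φ1] = [48, 24]
r7 m[C→φ2] = [4096, 1536]
r7 m[C→φ5] = [3072, 2304]
r7 m[R→φ0] = [1536, 576]
r7 m[R→φ1] = [128, 48]
r7 m[R→φ4] = [3072, 3072]
r8 m[φ0→A] = [3072, 1536]
r8 m[φ0→R] = [16, 16]
r8 m[φ1→C] = [512, 384]
r8 m[φ1→R] = [192, 192]
r8 m[φ2→E] = [24576, 20480]
r8 m[φ2→C] = [6, 6]
r8 m[φ3→A] = [8, 1]
r8 m[φ4→R] = [8, 3]
r8 m[φ5→C] = [8, 4]
r8 m[A→φ0] = [8, 1]
r8 m[A→φ3] = [3072, 1536]
r8 m[E→φ2] = [1, 1]
r8 m[C→φ1] = [48, 24]
r8 m[C→φ2] = [4096, 1536]
r8 m[C→φ5] = [3072, 2304]
r8 m[R→φ0] = [1536, 576]
r8 m[R→φ1] = [128, 48]
r8 m[R→φ4] = [3072, 3072]
fixed point reached at round 8
traceback from A: (A=0, E=0, C=0, R=0), score=24576

assignment: (A=0, E=0, C=0, R=0); score = 24576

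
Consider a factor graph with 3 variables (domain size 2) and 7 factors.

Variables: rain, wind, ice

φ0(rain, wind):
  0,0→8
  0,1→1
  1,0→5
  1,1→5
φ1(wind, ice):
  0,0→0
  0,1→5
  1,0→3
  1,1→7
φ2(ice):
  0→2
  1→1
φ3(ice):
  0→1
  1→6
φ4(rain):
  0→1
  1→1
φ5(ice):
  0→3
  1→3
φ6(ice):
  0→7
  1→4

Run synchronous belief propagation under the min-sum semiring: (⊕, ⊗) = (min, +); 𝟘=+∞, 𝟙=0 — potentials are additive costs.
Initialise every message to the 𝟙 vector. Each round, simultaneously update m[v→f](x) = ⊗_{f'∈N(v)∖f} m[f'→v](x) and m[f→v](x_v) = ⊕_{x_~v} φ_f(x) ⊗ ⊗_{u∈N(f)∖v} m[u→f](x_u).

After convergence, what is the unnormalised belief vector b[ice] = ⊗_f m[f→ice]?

init: all messages = 𝟙 over 2 values
r1 m[φ0→rain] = [1, 5]
r1 m[φ0→wind] = [5, 1]
r1 m[φ1→wind] = [0, 3]
r1 m[φ1→ice] = [0, 5]
r1 m[φ2→ice] = [2, 1]
r1 m[φ3→ice] = [1, 6]
r1 m[φ4→rain] = [1, 1]
r1 m[φ5→ice] = [3, 3]
r1 m[φ6→ice] = [7, 4]
r1 m[rain→φ0] = [0, 0]
r1 m[rain→φ4] = [0, 0]
r1 m[wind→φ0] = [0, 0]
r1 m[wind→φ1] = [0, 0]
r1 m[ice→φ1] = [0, 0]
r1 m[ice→φ2] = [0, 0]
r1 m[ice→φ3] = [0, 0]
r1 m[ice→φ5] = [0, 0]
r1 m[ice→φ6] = [0, 0]
r2 m[φ0→rain] = [1, 5]
r2 m[φ0→wind] = [5, 1]
r2 m[φ1→wind] = [0, 3]
r2 m[φ1→ice] = [0, 5]
r2 m[φ2→ice] = [2, 1]
r2 m[φ3→ice] = [1, 6]
r2 m[φ4→rain] = [1, 1]
r2 m[φ5→ice] = [3, 3]
r2 m[φ6→ice] = [7, 4]
r2 m[rain→φ0] = [1, 1]
r2 m[rain→φ4] = [1, 5]
r2 m[wind→φ0] = [0, 3]
r2 m[wind→φ1] = [5, 1]
r2 m[ice→φ1] = [13, 14]
r2 m[ice→φ2] = [11, 18]
r2 m[ice→φ3] = [12, 13]
r2 m[ice→φ5] = [10, 16]
r2 m[ice→φ6] = [6, 15]
r3 m[φ0→rain] = [4, 5]
r3 m[φ0→wind] = [6, 2]
r3 m[φ1→wind] = [13, 16]
r3 m[φ1→ice] = [4, 8]
r3 m[φ2→ice] = [2, 1]
r3 m[φ3→ice] = [1, 6]
r3 m[φ4→rain] = [1, 1]
r3 m[φ5→ice] = [3, 3]
r3 m[φ6→ice] = [7, 4]
r3 m[rain→φ0] = [1, 1]
r3 m[rain→φ4] = [1, 5]
r3 m[wind→φ0] = [0, 3]
r3 m[wind→φ1] = [5, 1]
r3 m[ice→φ1] = [13, 14]
r3 m[ice→φ2] = [11, 18]
r3 m[ice→φ3] = [12, 13]
r3 m[ice→φ5] = [10, 16]
r3 m[ice→φ6] = [6, 15]
r4 m[φ0→rain] = [4, 5]
r4 m[φ0→wind] = [6, 2]
r4 m[φ1→wind] = [13, 16]
r4 m[φ1→ice] = [4, 8]
r4 m[φ2→ice] = [2, 1]
r4 m[φ3→ice] = [1, 6]
r4 m[φ4→rain] = [1, 1]
r4 m[φ5→ice] = [3, 3]
r4 m[φ6→ice] = [7, 4]
r4 m[rain→φ0] = [1, 1]
r4 m[rain→φ4] = [4, 5]
r4 m[wind→φ0] = [13, 16]
r4 m[wind→φ1] = [6, 2]
r4 m[ice→φ1] = [13, 14]
r4 m[ice→φ2] = [15, 21]
r4 m[ice→φ3] = [16, 16]
r4 m[ice→φ5] = [14, 19]
r4 m[ice→φ6] = [10, 18]
r5 m[φ0→rain] = [17, 18]
r5 m[φ0→wind] = [6, 2]
r5 m[φ1→wind] = [13, 16]
r5 m[φ1→ice] = [5, 9]
r5 m[φ2→ice] = [2, 1]
r5 m[φ3→ice] = [1, 6]
r5 m[φ4→rain] = [1, 1]
r5 m[φ5→ice] = [3, 3]
r5 m[φ6→ice] = [7, 4]
r5 m[rain→φ0] = [1, 1]
r5 m[rain→φ4] = [4, 5]
r5 m[wind→φ0] = [13, 16]
r5 m[wind→φ1] = [6, 2]
r5 m[ice→φ1] = [13, 14]
r5 m[ice→φ2] = [15, 21]
r5 m[ice→φ3] = [16, 16]
r5 m[ice→φ5] = [14, 19]
r5 m[ice→φ6] = [10, 18]
r6 m[φ0→rain] = [17, 18]
r6 m[φ0→wind] = [6, 2]
r6 m[φ1→wind] = [13, 16]
r6 m[φ1→ice] = [5, 9]
r6 m[φ2→ice] = [2, 1]
r6 m[φ3→ice] = [1, 6]
r6 m[φ4→rain] = [1, 1]
r6 m[φ5→ice] = [3, 3]
r6 m[φ6→ice] = [7, 4]
r6 m[rain→φ0] = [1, 1]
r6 m[rain→φ4] = [17, 18]
r6 m[wind→φ0] = [13, 16]
r6 m[wind→φ1] = [6, 2]
r6 m[ice→φ1] = [13, 14]
r6 m[ice→φ2] = [16, 22]
r6 m[ice→φ3] = [17, 17]
r6 m[ice→φ5] = [15, 20]
r6 m[ice→φ6] = [11, 19]
r7 m[φ0→rain] = [17, 18]
r7 m[φ0→wind] = [6, 2]
r7 m[φ1→wind] = [13, 16]
r7 m[φ1→ice] = [5, 9]
r7 m[φ2→ice] = [2, 1]
r7 m[φ3→ice] = [1, 6]
r7 m[φ4→rain] = [1, 1]
r7 m[φ5→ice] = [3, 3]
r7 m[φ6→ice] = [7, 4]
r7 m[rain→φ0] = [1, 1]
r7 m[rain→φ4] = [17, 18]
r7 m[wind→φ0] = [13, 16]
r7 m[wind→φ1] = [6, 2]
r7 m[ice→φ1] = [13, 14]
r7 m[ice→φ2] = [16, 22]
r7 m[ice→φ3] = [17, 17]
r7 m[ice→φ5] = [15, 20]
r7 m[ice→φ6] = [11, 19]
fixed point reached at round 7
b[ice] = ⊗ incoming = [18, 23]

b[ice] = [18, 23]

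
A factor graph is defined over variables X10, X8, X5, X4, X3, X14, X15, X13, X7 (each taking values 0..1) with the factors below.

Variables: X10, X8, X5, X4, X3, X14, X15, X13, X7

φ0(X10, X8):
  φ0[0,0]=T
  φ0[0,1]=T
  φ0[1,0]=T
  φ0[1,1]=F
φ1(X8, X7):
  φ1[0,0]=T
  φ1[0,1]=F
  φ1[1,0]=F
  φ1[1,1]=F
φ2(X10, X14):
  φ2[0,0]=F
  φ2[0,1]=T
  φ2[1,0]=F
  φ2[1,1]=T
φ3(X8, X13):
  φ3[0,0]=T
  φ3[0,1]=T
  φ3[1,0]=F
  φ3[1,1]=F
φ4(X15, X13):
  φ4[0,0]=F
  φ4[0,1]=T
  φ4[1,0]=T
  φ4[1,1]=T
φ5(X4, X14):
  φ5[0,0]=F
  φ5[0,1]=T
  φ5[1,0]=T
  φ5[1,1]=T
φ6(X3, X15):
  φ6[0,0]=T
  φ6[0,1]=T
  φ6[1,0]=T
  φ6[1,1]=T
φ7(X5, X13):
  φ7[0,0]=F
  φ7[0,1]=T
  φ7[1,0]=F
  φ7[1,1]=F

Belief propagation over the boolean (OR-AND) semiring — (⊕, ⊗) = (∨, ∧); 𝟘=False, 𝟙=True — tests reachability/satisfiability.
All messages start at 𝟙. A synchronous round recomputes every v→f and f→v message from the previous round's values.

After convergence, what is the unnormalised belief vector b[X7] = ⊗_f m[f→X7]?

b[X7] = [T, F]

init: all messages = 𝟙 over 2 values
r1 m[φ0→X10] = [T, T]
r1 m[φ0→X8] = [T, T]
r1 m[φ1→X8] = [T, F]
r1 m[φ1→X7] = [T, F]
r1 m[φ2→X10] = [T, T]
r1 m[φ2→X14] = [F, T]
r1 m[φ3→X8] = [T, F]
r1 m[φ3→X13] = [T, T]
r1 m[φ4→X15] = [T, T]
r1 m[φ4→X13] = [T, T]
r1 m[φ5→X4] = [T, T]
r1 m[φ5→X14] = [T, T]
r1 m[φ6→X3] = [T, T]
r1 m[φ6→X15] = [T, T]
r1 m[φ7→X5] = [T, F]
r1 m[φ7→X13] = [F, T]
r1 m[X10→φ0] = [T, T]
r1 m[X10→φ2] = [T, T]
r1 m[X8→φ0] = [T, T]
r1 m[X8→φ1] = [T, T]
r1 m[X8→φ3] = [T, T]
r1 m[X5→φ7] = [T, T]
r1 m[X4→φ5] = [T, T]
r1 m[X3→φ6] = [T, T]
r1 m[X14→φ2] = [T, T]
r1 m[X14→φ5] = [T, T]
r1 m[X15→φ4] = [T, T]
r1 m[X15→φ6] = [T, T]
r1 m[X13→φ3] = [T, T]
r1 m[X13→φ4] = [T, T]
r1 m[X13→φ7] = [T, T]
r1 m[X7→φ1] = [T, T]
r2 m[φ0→X10] = [T, T]
r2 m[φ0→X8] = [T, T]
r2 m[φ1→X8] = [T, F]
r2 m[φ1→X7] = [T, F]
r2 m[φ2→X10] = [T, T]
r2 m[φ2→X14] = [F, T]
r2 m[φ3→X8] = [T, F]
r2 m[φ3→X13] = [T, T]
r2 m[φ4→X15] = [T, T]
r2 m[φ4→X13] = [T, T]
r2 m[φ5→X4] = [T, T]
r2 m[φ5→X14] = [T, T]
r2 m[φ6→X3] = [T, T]
r2 m[φ6→X15] = [T, T]
r2 m[φ7→X5] = [T, F]
r2 m[φ7→X13] = [F, T]
r2 m[X10→φ0] = [T, T]
r2 m[X10→φ2] = [T, T]
r2 m[X8→φ0] = [T, F]
r2 m[X8→φ1] = [T, F]
r2 m[X8→φ3] = [T, F]
r2 m[X5→φ7] = [T, T]
r2 m[X4→φ5] = [T, T]
r2 m[X3→φ6] = [T, T]
r2 m[X14→φ2] = [T, T]
r2 m[X14→φ5] = [F, T]
r2 m[X15→φ4] = [T, T]
r2 m[X15→φ6] = [T, T]
r2 m[X13→φ3] = [F, T]
r2 m[X13→φ4] = [F, T]
r2 m[X13→φ7] = [T, T]
r2 m[X7→φ1] = [T, T]
r3 m[φ0→X10] = [T, T]
r3 m[φ0→X8] = [T, T]
r3 m[φ1→X8] = [T, F]
r3 m[φ1→X7] = [T, F]
r3 m[φ2→X10] = [T, T]
r3 m[φ2→X14] = [F, T]
r3 m[φ3→X8] = [T, F]
r3 m[φ3→X13] = [T, T]
r3 m[φ4→X15] = [T, T]
r3 m[φ4→X13] = [T, T]
r3 m[φ5→X4] = [T, T]
r3 m[φ5→X14] = [T, T]
r3 m[φ6→X3] = [T, T]
r3 m[φ6→X15] = [T, T]
r3 m[φ7→X5] = [T, F]
r3 m[φ7→X13] = [F, T]
r3 m[X10→φ0] = [T, T]
r3 m[X10→φ2] = [T, T]
r3 m[X8→φ0] = [T, F]
r3 m[X8→φ1] = [T, F]
r3 m[X8→φ3] = [T, F]
r3 m[X5→φ7] = [T, T]
r3 m[X4→φ5] = [T, T]
r3 m[X3→φ6] = [T, T]
r3 m[X14→φ2] = [T, T]
r3 m[X14→φ5] = [F, T]
r3 m[X15→φ4] = [T, T]
r3 m[X15→φ6] = [T, T]
r3 m[X13→φ3] = [F, T]
r3 m[X13→φ4] = [F, T]
r3 m[X13→φ7] = [T, T]
r3 m[X7→φ1] = [T, T]
fixed point reached at round 3
b[X7] = ⊗ incoming = [T, F]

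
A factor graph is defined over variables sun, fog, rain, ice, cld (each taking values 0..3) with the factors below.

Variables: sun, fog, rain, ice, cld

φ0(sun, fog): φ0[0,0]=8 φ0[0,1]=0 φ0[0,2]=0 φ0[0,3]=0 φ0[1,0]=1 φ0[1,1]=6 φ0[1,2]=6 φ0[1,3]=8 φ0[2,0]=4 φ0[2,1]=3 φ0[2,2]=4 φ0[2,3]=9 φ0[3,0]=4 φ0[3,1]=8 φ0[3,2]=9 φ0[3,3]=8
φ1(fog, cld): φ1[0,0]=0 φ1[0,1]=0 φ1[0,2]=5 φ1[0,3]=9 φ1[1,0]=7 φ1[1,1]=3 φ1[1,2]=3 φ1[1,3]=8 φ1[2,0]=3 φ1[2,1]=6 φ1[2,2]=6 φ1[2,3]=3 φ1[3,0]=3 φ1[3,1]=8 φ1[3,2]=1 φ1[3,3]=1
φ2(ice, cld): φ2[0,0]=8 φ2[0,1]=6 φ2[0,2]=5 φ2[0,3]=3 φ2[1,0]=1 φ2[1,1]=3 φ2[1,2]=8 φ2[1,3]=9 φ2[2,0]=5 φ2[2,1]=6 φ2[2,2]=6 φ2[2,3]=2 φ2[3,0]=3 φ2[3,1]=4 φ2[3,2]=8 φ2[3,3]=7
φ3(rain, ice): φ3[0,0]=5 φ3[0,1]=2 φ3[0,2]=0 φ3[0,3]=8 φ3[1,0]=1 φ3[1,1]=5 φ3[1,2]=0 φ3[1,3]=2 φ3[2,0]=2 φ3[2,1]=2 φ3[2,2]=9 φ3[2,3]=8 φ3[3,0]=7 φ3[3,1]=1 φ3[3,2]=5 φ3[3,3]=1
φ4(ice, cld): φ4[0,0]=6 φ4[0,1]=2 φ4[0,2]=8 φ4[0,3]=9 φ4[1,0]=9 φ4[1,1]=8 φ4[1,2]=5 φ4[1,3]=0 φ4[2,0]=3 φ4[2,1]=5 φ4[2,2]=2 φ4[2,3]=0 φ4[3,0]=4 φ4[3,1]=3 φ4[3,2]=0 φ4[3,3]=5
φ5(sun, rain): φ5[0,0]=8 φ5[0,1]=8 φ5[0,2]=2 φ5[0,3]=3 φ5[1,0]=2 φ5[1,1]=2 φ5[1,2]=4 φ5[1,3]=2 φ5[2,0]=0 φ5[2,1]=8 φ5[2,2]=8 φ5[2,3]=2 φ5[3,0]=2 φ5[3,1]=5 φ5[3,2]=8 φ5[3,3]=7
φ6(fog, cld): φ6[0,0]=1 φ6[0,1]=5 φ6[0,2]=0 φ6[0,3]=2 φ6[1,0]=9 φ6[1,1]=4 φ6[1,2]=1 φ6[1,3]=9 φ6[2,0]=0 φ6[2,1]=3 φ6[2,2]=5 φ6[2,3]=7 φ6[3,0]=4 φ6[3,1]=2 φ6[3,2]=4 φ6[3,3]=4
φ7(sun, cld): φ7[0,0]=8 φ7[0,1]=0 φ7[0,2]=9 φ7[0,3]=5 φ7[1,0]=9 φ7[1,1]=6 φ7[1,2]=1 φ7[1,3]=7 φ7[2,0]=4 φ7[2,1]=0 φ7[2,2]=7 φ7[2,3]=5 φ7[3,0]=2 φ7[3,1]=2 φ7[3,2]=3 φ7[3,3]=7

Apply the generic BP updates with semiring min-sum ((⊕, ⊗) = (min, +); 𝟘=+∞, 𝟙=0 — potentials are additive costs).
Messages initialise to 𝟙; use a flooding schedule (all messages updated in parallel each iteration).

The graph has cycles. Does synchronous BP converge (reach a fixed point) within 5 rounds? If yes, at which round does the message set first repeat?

NOT CONVERGED within 5 rounds

init: all messages = 𝟙 over 4 values
r1 m[φ0→sun] = [0, 1, 3, 4]
r1 m[φ0→fog] = [1, 0, 0, 0]
r1 m[φ1→fog] = [0, 3, 3, 1]
r1 m[φ1→cld] = [0, 0, 1, 1]
r1 m[φ2→ice] = [3, 1, 2, 3]
r1 m[φ2→cld] = [1, 3, 5, 2]
r1 m[φ3→rain] = [0, 0, 2, 1]
r1 m[φ3→ice] = [1, 1, 0, 1]
r1 m[φ4→ice] = [2, 0, 0, 0]
r1 m[φ4→cld] = [3, 2, 0, 0]
r1 m[φ5→sun] = [2, 2, 0, 2]
r1 m[φ5→rain] = [0, 2, 2, 2]
r1 m[φ6→fog] = [0, 1, 0, 2]
r1 m[φ6→cld] = [0, 2, 0, 2]
r1 m[φ7→sun] = [0, 1, 0, 2]
r1 m[φ7→cld] = [2, 0, 1, 5]
r1 m[sun→φ0] = [0, 0, 0, 0]
r1 m[sun→φ5] = [0, 0, 0, 0]
r1 m[sun→φ7] = [0, 0, 0, 0]
r1 m[fog→φ0] = [0, 0, 0, 0]
r1 m[fog→φ1] = [0, 0, 0, 0]
r1 m[fog→φ6] = [0, 0, 0, 0]
r1 m[rain→φ3] = [0, 0, 0, 0]
r1 m[rain→φ5] = [0, 0, 0, 0]
r1 m[ice→φ2] = [0, 0, 0, 0]
r1 m[ice→φ3] = [0, 0, 0, 0]
r1 m[ice→φ4] = [0, 0, 0, 0]
r1 m[cld→φ1] = [0, 0, 0, 0]
r1 m[cld→φ2] = [0, 0, 0, 0]
r1 m[cld→φ4] = [0, 0, 0, 0]
r1 m[cld→φ6] = [0, 0, 0, 0]
r1 m[cld→φ7] = [0, 0, 0, 0]
r2 m[φ0→sun] = [0, 1, 3, 4]
r2 m[φ0→fog] = [1, 0, 0, 0]
r2 m[φ1→fog] = [0, 3, 3, 1]
r2 m[φ1→cld] = [0, 0, 1, 1]
r2 m[φ2→ice] = [3, 1, 2, 3]
r2 m[φ2→cld] = [1, 3, 5, 2]
r2 m[φ3→rain] = [0, 0, 2, 1]
r2 m[φ3→ice] = [1, 1, 0, 1]
r2 m[φ4→ice] = [2, 0, 0, 0]
r2 m[φ4→cld] = [3, 2, 0, 0]
r2 m[φ5→sun] = [2, 2, 0, 2]
r2 m[φ5→rain] = [0, 2, 2, 2]
r2 m[φ6→fog] = [0, 1, 0, 2]
r2 m[φ6→cld] = [0, 2, 0, 2]
r2 m[φ7→sun] = [0, 1, 0, 2]
r2 m[φ7→cld] = [2, 0, 1, 5]
r2 m[sun→φ0] = [2, 3, 0, 4]
r2 m[sun→φ5] = [0, 2, 3, 6]
r2 m[sun→φ7] = [2, 3, 3, 6]
r2 m[fog→φ0] = [0, 4, 3, 3]
r2 m[fog→φ1] = [1, 1, 0, 2]
r2 m[fog→φ6] = [1, 3, 3, 1]
r2 m[rain→φ3] = [0, 2, 2, 2]
r2 m[rain→φ5] = [0, 0, 2, 1]
r2 m[ice→φ2] = [3, 1, 0, 1]
r2 m[ice→φ3] = [5, 1, 2, 3]
r2 m[ice→φ4] = [4, 2, 2, 4]
r2 m[cld→φ1] = [6, 7, 6, 9]
r2 m[cld→φ2] = [5, 4, 2, 8]
r2 m[cld→φ4] = [3, 5, 7, 10]
r2 m[cld→φ6] = [6, 5, 7, 8]
r2 m[cld→φ7] = [4, 7, 6, 5]
r3 m[φ0→sun] = [3, 1, 4, 4]
r3 m[φ0→fog] = [4, 2, 2, 2]
r3 m[φ1→fog] = [6, 9, 9, 7]
r3 m[φ1→cld] = [1, 1, 3, 3]
r3 m[φ2→ice] = [7, 6, 8, 8]
r3 m[φ2→cld] = [2, 4, 6, 2]
r3 m[φ3→rain] = [2, 2, 3, 2]
r3 m[φ3→ice] = [3, 2, 0, 3]
r3 m[φ4→ice] = [7, 10, 6, 7]
r3 m[φ4→cld] = [5, 6, 4, 2]
r3 m[φ5→sun] = [4, 2, 0, 2]
r3 m[φ5→rain] = [3, 4, 2, 3]
r3 m[φ6→fog] = [7, 8, 6, 7]
r3 m[φ6→cld] = [2, 3, 1, 3]
r3 m[φ7→sun] = [7, 7, 7, 6]
r3 m[φ7→cld] = [7, 2, 4, 7]
r3 m[sun→φ0] = [2, 3, 0, 4]
r3 m[sun→φ5] = [0, 2, 3, 6]
r3 m[sun→φ7] = [2, 3, 3, 6]
r3 m[fog→φ0] = [0, 4, 3, 3]
r3 m[fog→φ1] = [1, 1, 0, 2]
r3 m[fog→φ6] = [1, 3, 3, 1]
r3 m[rain→φ3] = [0, 2, 2, 2]
r3 m[rain→φ5] = [0, 0, 2, 1]
r3 m[ice→φ2] = [3, 1, 0, 1]
r3 m[ice→φ3] = [5, 1, 2, 3]
r3 m[ice→φ4] = [4, 2, 2, 4]
r3 m[cld→φ1] = [6, 7, 6, 9]
r3 m[cld→φ2] = [5, 4, 2, 8]
r3 m[cld→φ4] = [3, 5, 7, 10]
r3 m[cld→φ6] = [6, 5, 7, 8]
r3 m[cld→φ7] = [4, 7, 6, 5]
r4 m[φ0→sun] = [3, 1, 4, 4]
r4 m[φ0→fog] = [4, 2, 2, 2]
r4 m[φ1→fog] = [6, 9, 9, 7]
r4 m[φ1→cld] = [1, 1, 3, 3]
r4 m[φ2→ice] = [7, 6, 8, 8]
r4 m[φ2→cld] = [2, 4, 6, 2]
r4 m[φ3→rain] = [2, 2, 3, 2]
r4 m[φ3→ice] = [3, 2, 0, 3]
r4 m[φ4→ice] = [7, 10, 6, 7]
r4 m[φ4→cld] = [5, 6, 4, 2]
r4 m[φ5→sun] = [4, 2, 0, 2]
r4 m[φ5→rain] = [3, 4, 2, 3]
r4 m[φ6→fog] = [7, 8, 6, 7]
r4 m[φ6→cld] = [2, 3, 1, 3]
r4 m[φ7→sun] = [7, 7, 7, 6]
r4 m[φ7→cld] = [7, 2, 4, 7]
r4 m[sun→φ0] = [11, 9, 7, 8]
r4 m[sun→φ5] = [10, 8, 11, 10]
r4 m[sun→φ7] = [7, 3, 4, 6]
r4 m[fog→φ0] = [13, 17, 15, 14]
r4 m[fog→φ1] = [11, 10, 8, 9]
r4 m[fog→φ6] = [10, 11, 11, 9]
r4 m[rain→φ3] = [3, 4, 2, 3]
r4 m[rain→φ5] = [2, 2, 3, 2]
r4 m[ice→φ2] = [10, 12, 6, 10]
r4 m[ice→φ3] = [14, 16, 14, 15]
r4 m[ice→φ4] = [10, 8, 8, 11]
r4 m[cld→φ1] = [16, 15, 15, 14]
r4 m[cld→φ2] = [15, 12, 12, 15]
r4 m[cld→φ4] = [12, 10, 14, 15]
r4 m[cld→φ6] = [15, 13, 17, 14]
r4 m[cld→φ7] = [10, 14, 14, 10]
r5 m[φ0→sun] = [14, 14, 17, 17]
r5 m[φ0→fog] = [10, 10, 11, 11]
r5 m[φ1→fog] = [15, 18, 17, 15]
r5 m[φ1→cld] = [11, 11, 10, 10]
r5 m[φ2→ice] = [17, 15, 17, 16]
r5 m[φ2→cld] = [11, 12, 12, 8]
r5 m[φ3→rain] = [14, 14, 16, 16]
r5 m[φ3→ice] = [4, 4, 3, 4]
r5 m[φ4→ice] = [12, 15, 15, 13]
r5 m[φ4→cld] = [11, 12, 10, 8]
r5 m[φ5→sun] = [5, 4, 2, 4]
r5 m[φ5→rain] = [10, 10, 12, 10]
r5 m[φ6→fog] = [16, 17, 15, 15]
r5 m[φ6→cld] = [11, 11, 10, 12]
r5 m[φ7→sun] = [14, 15, 14, 12]
r5 m[φ7→cld] = [8, 4, 4, 9]
r5 m[sun→φ0] = [11, 9, 7, 8]
r5 m[sun→φ5] = [10, 8, 11, 10]
r5 m[sun→φ7] = [7, 3, 4, 6]
r5 m[fog→φ0] = [13, 17, 15, 14]
r5 m[fog→φ1] = [11, 10, 8, 9]
r5 m[fog→φ6] = [10, 11, 11, 9]
r5 m[rain→φ3] = [3, 4, 2, 3]
r5 m[rain→φ5] = [2, 2, 3, 2]
r5 m[ice→φ2] = [10, 12, 6, 10]
r5 m[ice→φ3] = [14, 16, 14, 15]
r5 m[ice→φ4] = [10, 8, 8, 11]
r5 m[cld→φ1] = [16, 15, 15, 14]
r5 m[cld→φ2] = [15, 12, 12, 15]
r5 m[cld→φ4] = [12, 10, 14, 15]
r5 m[cld→φ6] = [15, 13, 17, 14]
r5 m[cld→φ7] = [10, 14, 14, 10]
no fixed point within 5 rounds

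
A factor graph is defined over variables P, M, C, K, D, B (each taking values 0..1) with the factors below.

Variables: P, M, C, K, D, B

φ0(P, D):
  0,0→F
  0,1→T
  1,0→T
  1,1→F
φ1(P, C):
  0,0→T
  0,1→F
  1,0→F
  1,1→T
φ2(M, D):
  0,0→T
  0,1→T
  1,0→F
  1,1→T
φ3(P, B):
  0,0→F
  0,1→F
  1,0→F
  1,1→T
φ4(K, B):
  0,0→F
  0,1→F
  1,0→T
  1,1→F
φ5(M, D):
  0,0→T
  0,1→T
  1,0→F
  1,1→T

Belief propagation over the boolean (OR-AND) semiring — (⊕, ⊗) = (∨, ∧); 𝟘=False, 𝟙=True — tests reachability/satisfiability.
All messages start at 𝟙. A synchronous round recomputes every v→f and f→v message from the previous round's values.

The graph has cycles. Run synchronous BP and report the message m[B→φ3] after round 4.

init: all messages = 𝟙 over 2 values
r1 m[φ0→P] = [T, T]
r1 m[φ0→D] = [T, T]
r1 m[φ1→P] = [T, T]
r1 m[φ1→C] = [T, T]
r1 m[φ2→M] = [T, T]
r1 m[φ2→D] = [T, T]
r1 m[φ3→P] = [F, T]
r1 m[φ3→B] = [F, T]
r1 m[φ4→K] = [F, T]
r1 m[φ4→B] = [T, F]
r1 m[φ5→M] = [T, T]
r1 m[φ5→D] = [T, T]
r1 m[P→φ0] = [T, T]
r1 m[P→φ1] = [T, T]
r1 m[P→φ3] = [T, T]
r1 m[M→φ2] = [T, T]
r1 m[M→φ5] = [T, T]
r1 m[C→φ1] = [T, T]
r1 m[K→φ4] = [T, T]
r1 m[D→φ0] = [T, T]
r1 m[D→φ2] = [T, T]
r1 m[D→φ5] = [T, T]
r1 m[B→φ3] = [T, T]
r1 m[B→φ4] = [T, T]
r2 m[φ0→P] = [T, T]
r2 m[φ0→D] = [T, T]
r2 m[φ1→P] = [T, T]
r2 m[φ1→C] = [T, T]
r2 m[φ2→M] = [T, T]
r2 m[φ2→D] = [T, T]
r2 m[φ3→P] = [F, T]
r2 m[φ3→B] = [F, T]
r2 m[φ4→K] = [F, T]
r2 m[φ4→B] = [T, F]
r2 m[φ5→M] = [T, T]
r2 m[φ5→D] = [T, T]
r2 m[P→φ0] = [F, T]
r2 m[P→φ1] = [F, T]
r2 m[P→φ3] = [T, T]
r2 m[M→φ2] = [T, T]
r2 m[M→φ5] = [T, T]
r2 m[C→φ1] = [T, T]
r2 m[K→φ4] = [T, T]
r2 m[D→φ0] = [T, T]
r2 m[D→φ2] = [T, T]
r2 m[D→φ5] = [T, T]
r2 m[B→φ3] = [T, F]
r2 m[B→φ4] = [F, T]
r3 m[φ0→P] = [T, T]
r3 m[φ0→D] = [T, F]
r3 m[φ1→P] = [T, T]
r3 m[φ1→C] = [F, T]
r3 m[φ2→M] = [T, T]
r3 m[φ2→D] = [T, T]
r3 m[φ3→P] = [F, F]
r3 m[φ3→B] = [F, T]
r3 m[φ4→K] = [F, F]
r3 m[φ4→B] = [T, F]
r3 m[φ5→M] = [T, T]
r3 m[φ5→D] = [T, T]
r3 m[P→φ0] = [F, T]
r3 m[P→φ1] = [F, T]
r3 m[P→φ3] = [T, T]
r3 m[M→φ2] = [T, T]
r3 m[M→φ5] = [T, T]
r3 m[C→φ1] = [T, T]
r3 m[K→φ4] = [T, T]
r3 m[D→φ0] = [T, T]
r3 m[D→φ2] = [T, T]
r3 m[D→φ5] = [T, T]
r3 m[B→φ3] = [T, F]
r3 m[B→φ4] = [F, T]
r4 m[φ0→P] = [T, T]
r4 m[φ0→D] = [T, F]
r4 m[φ1→P] = [T, T]
r4 m[φ1→C] = [F, T]
r4 m[φ2→M] = [T, T]
r4 m[φ2→D] = [T, T]
r4 m[φ3→P] = [F, F]
r4 m[φ3→B] = [F, T]
r4 m[φ4→K] = [F, F]
r4 m[φ4→B] = [T, F]
r4 m[φ5→M] = [T, T]
r4 m[φ5→D] = [T, T]
r4 m[P→φ0] = [F, F]
r4 m[P→φ1] = [F, F]
r4 m[P→φ3] = [T, T]
r4 m[M→φ2] = [T, T]
r4 m[M→φ5] = [T, T]
r4 m[C→φ1] = [T, T]
r4 m[K→φ4] = [T, T]
r4 m[D→φ0] = [T, T]
r4 m[D→φ2] = [T, F]
r4 m[D→φ5] = [T, F]
r4 m[B→φ3] = [T, F]
r4 m[B→φ4] = [F, T]

message @ round 4 = [T, F]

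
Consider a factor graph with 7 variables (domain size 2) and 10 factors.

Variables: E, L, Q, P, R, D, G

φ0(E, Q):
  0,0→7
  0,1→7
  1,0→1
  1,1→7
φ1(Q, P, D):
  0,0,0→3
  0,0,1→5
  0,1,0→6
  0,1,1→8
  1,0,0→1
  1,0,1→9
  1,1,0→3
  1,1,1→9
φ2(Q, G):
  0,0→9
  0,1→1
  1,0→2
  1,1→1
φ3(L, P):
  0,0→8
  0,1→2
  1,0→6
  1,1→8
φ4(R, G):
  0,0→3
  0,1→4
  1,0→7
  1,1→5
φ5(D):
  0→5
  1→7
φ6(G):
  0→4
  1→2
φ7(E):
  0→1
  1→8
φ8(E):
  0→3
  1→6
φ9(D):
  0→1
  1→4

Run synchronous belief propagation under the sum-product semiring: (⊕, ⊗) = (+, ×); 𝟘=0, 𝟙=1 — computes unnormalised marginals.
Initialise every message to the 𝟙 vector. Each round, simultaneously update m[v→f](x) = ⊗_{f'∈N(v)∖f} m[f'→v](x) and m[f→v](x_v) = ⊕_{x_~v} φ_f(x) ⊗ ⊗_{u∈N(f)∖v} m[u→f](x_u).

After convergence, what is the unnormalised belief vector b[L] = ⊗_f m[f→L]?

init: all messages = 𝟙 over 2 values
r1 m[φ0→E] = [14, 8]
r1 m[φ0→Q] = [8, 14]
r1 m[φ1→Q] = [22, 22]
r1 m[φ1→P] = [18, 26]
r1 m[φ1→D] = [13, 31]
r1 m[φ2→Q] = [10, 3]
r1 m[φ2→G] = [11, 2]
r1 m[φ3→L] = [10, 14]
r1 m[φ3→P] = [14, 10]
r1 m[φ4→R] = [7, 12]
r1 m[φ4→G] = [10, 9]
r1 m[φ5→D] = [5, 7]
r1 m[φ6→G] = [4, 2]
r1 m[φ7→E] = [1, 8]
r1 m[φ8→E] = [3, 6]
r1 m[φ9→D] = [1, 4]
r1 m[E→φ0] = [1, 1]
r1 m[E→φ7] = [1, 1]
r1 m[E→φ8] = [1, 1]
r1 m[L→φ3] = [1, 1]
r1 m[Q→φ0] = [1, 1]
r1 m[Q→φ1] = [1, 1]
r1 m[Q→φ2] = [1, 1]
r1 m[P→φ1] = [1, 1]
r1 m[P→φ3] = [1, 1]
r1 m[R→φ4] = [1, 1]
r1 m[D→φ1] = [1, 1]
r1 m[D→φ5] = [1, 1]
r1 m[D→φ9] = [1, 1]
r1 m[G→φ2] = [1, 1]
r1 m[G→φ4] = [1, 1]
r1 m[G→φ6] = [1, 1]
r2 m[φ0→E] = [14, 8]
r2 m[φ0→Q] = [8, 14]
r2 m[φ1→Q] = [22, 22]
r2 m[φ1→P] = [18, 26]
r2 m[φ1→D] = [13, 31]
r2 m[φ2→Q] = [10, 3]
r2 m[φ2→G] = [11, 2]
r2 m[φ3→L] = [10, 14]
r2 m[φ3→P] = [14, 10]
r2 m[φ4→R] = [7, 12]
r2 m[φ4→G] = [10, 9]
r2 m[φ5→D] = [5, 7]
r2 m[φ6→G] = [4, 2]
r2 m[φ7→E] = [1, 8]
r2 m[φ8→E] = [3, 6]
r2 m[φ9→D] = [1, 4]
r2 m[E→φ0] = [3, 48]
r2 m[E→φ7] = [42, 48]
r2 m[E→φ8] = [14, 64]
r2 m[L→φ3] = [1, 1]
r2 m[Q→φ0] = [220, 66]
r2 m[Q→φ1] = [80, 42]
r2 m[Q→φ2] = [176, 308]
r2 m[P→φ1] = [14, 10]
r2 m[P→φ3] = [18, 26]
r2 m[R→φ4] = [1, 1]
r2 m[D→φ1] = [5, 28]
r2 m[D→φ5] = [13, 124]
r2 m[D→φ9] = [65, 217]
r2 m[G→φ2] = [40, 18]
r2 m[G→φ4] = [44, 4]
r2 m[G→φ6] = [110, 18]
r3 m[φ0→E] = [2002, 682]
r3 m[φ0→Q] = [69, 357]
r3 m[φ1→Q] = [4710, 6268]
r3 m[φ1→P] = [23194, 31534]
r3 m[φ1→D] = [10008, 21072]
r3 m[φ2→Q] = [378, 98]
r3 m[φ2→G] = [2200, 484]
r3 m[φ3→L] = [196, 316]
r3 m[φ3→P] = [14, 10]
r3 m[φ4→R] = [148, 328]
r3 m[φ4→G] = [10, 9]
r3 m[φ5→D] = [5, 7]
r3 m[φ6→G] = [4, 2]
r3 m[φ7→E] = [1, 8]
r3 m[φ8→E] = [3, 6]
r3 m[φ9→D] = [1, 4]
r3 m[E→φ0] = [3, 48]
r3 m[E→φ7] = [42, 48]
r3 m[E→φ8] = [14, 64]
r3 m[L→φ3] = [1, 1]
r3 m[Q→φ0] = [220, 66]
r3 m[Q→φ1] = [80, 42]
r3 m[Q→φ2] = [176, 308]
r3 m[P→φ1] = [14, 10]
r3 m[P→φ3] = [18, 26]
r3 m[R→φ4] = [1, 1]
r3 m[D→φ1] = [5, 28]
r3 m[D→φ5] = [13, 124]
r3 m[D→φ9] = [65, 217]
r3 m[G→φ2] = [40, 18]
r3 m[G→φ4] = [44, 4]
r3 m[G→φ6] = [110, 18]
r4 m[φ0→E] = [2002, 682]
r4 m[φ0→Q] = [69, 357]
r4 m[φ1→Q] = [4710, 6268]
r4 m[φ1→P] = [23194, 31534]
r4 m[φ1→D] = [10008, 21072]
r4 m[φ2→Q] = [378, 98]
r4 m[φ2→G] = [2200, 484]
r4 m[φ3→L] = [196, 316]
r4 m[φ3→P] = [14, 10]
r4 m[φ4→R] = [148, 328]
r4 m[φ4→G] = [10, 9]
r4 m[φ5→D] = [5, 7]
r4 m[φ6→G] = [4, 2]
r4 m[φ7→E] = [1, 8]
r4 m[φ8→E] = [3, 6]
r4 m[φ9→D] = [1, 4]
r4 m[E→φ0] = [3, 48]
r4 m[E→φ7] = [6006, 4092]
r4 m[E→φ8] = [2002, 5456]
r4 m[L→φ3] = [1, 1]
r4 m[Q→φ0] = [1780380, 614264]
r4 m[Q→φ1] = [26082, 34986]
r4 m[Q→φ2] = [324990, 2237676]
r4 m[P→φ1] = [14, 10]
r4 m[P→φ3] = [23194, 31534]
r4 m[R→φ4] = [1, 1]
r4 m[D→φ1] = [5, 28]
r4 m[D→φ5] = [10008, 84288]
r4 m[D→φ9] = [50040, 147504]
r4 m[G→φ2] = [40, 18]
r4 m[G→φ4] = [8800, 968]
r4 m[G→φ6] = [22000, 4356]
r5 m[φ0→E] = [16762508, 6080228]
r5 m[φ0→Q] = [69, 357]
r5 m[φ1→Q] = [4710, 6268]
r5 m[φ1→P] = [13034112, 15966090]
r5 m[φ1→D] = [4199748, 11469276]
r5 m[φ2→Q] = [378, 98]
r5 m[φ2→G] = [7400262, 2562666]
r5 m[φ3→L] = [248620, 391436]
r5 m[φ3→P] = [14, 10]
r5 m[φ4→R] = [30272, 66440]
r5 m[φ4→G] = [10, 9]
r5 m[φ5→D] = [5, 7]
r5 m[φ6→G] = [4, 2]
r5 m[φ7→E] = [1, 8]
r5 m[φ8→E] = [3, 6]
r5 m[φ9→D] = [1, 4]
r5 m[E→φ0] = [3, 48]
r5 m[E→φ7] = [6006, 4092]
r5 m[E→φ8] = [2002, 5456]
r5 m[L→φ3] = [1, 1]
r5 m[Q→φ0] = [1780380, 614264]
r5 m[Q→φ1] = [26082, 34986]
r5 m[Q→φ2] = [324990, 2237676]
r5 m[P→φ1] = [14, 10]
r5 m[P→φ3] = [23194, 31534]
r5 m[R→φ4] = [1, 1]
r5 m[D→φ1] = [5, 28]
r5 m[D→φ5] = [10008, 84288]
r5 m[D→φ9] = [50040, 147504]
r5 m[G→φ2] = [40, 18]
r5 m[G→φ4] = [8800, 968]
r5 m[G→φ6] = [22000, 4356]
r6 m[φ0→E] = [16762508, 6080228]
r6 m[φ0→Q] = [69, 357]
r6 m[φ1→Q] = [4710, 6268]
r6 m[φ1→P] = [13034112, 15966090]
r6 m[φ1→D] = [4199748, 11469276]
r6 m[φ2→Q] = [378, 98]
r6 m[φ2→G] = [7400262, 2562666]
r6 m[φ3→L] = [248620, 391436]
r6 m[φ3→P] = [14, 10]
r6 m[φ4→R] = [30272, 66440]
r6 m[φ4→G] = [10, 9]
r6 m[φ5→D] = [5, 7]
r6 m[φ6→G] = [4, 2]
r6 m[φ7→E] = [1, 8]
r6 m[φ8→E] = [3, 6]
r6 m[φ9→D] = [1, 4]
r6 m[E→φ0] = [3, 48]
r6 m[E→φ7] = [50287524, 36481368]
r6 m[E→φ8] = [16762508, 48641824]
r6 m[L→φ3] = [1, 1]
r6 m[Q→φ0] = [1780380, 614264]
r6 m[Q→φ1] = [26082, 34986]
r6 m[Q→φ2] = [324990, 2237676]
r6 m[P→φ1] = [14, 10]
r6 m[P→φ3] = [13034112, 15966090]
r6 m[R→φ4] = [1, 1]
r6 m[D→φ1] = [5, 28]
r6 m[D→φ5] = [4199748, 45877104]
r6 m[D→φ9] = [20998740, 80284932]
r6 m[G→φ2] = [40, 18]
r6 m[G→φ4] = [29601048, 5125332]
r6 m[G→φ6] = [74002620, 23063994]
r7 m[φ0→E] = [16762508, 6080228]
r7 m[φ0→Q] = [69, 357]
r7 m[φ1→Q] = [4710, 6268]
r7 m[φ1→P] = [13034112, 15966090]
r7 m[φ1→D] = [4199748, 11469276]
r7 m[φ2→Q] = [378, 98]
r7 m[φ2→G] = [7400262, 2562666]
r7 m[φ3→L] = [136205076, 205933392]
r7 m[φ3→P] = [14, 10]
r7 m[φ4→R] = [109304472, 232833996]
r7 m[φ4→G] = [10, 9]
r7 m[φ5→D] = [5, 7]
r7 m[φ6→G] = [4, 2]
r7 m[φ7→E] = [1, 8]
r7 m[φ8→E] = [3, 6]
r7 m[φ9→D] = [1, 4]
r7 m[E→φ0] = [3, 48]
r7 m[E→φ7] = [50287524, 36481368]
r7 m[E→φ8] = [16762508, 48641824]
r7 m[L→φ3] = [1, 1]
r7 m[Q→φ0] = [1780380, 614264]
r7 m[Q→φ1] = [26082, 34986]
r7 m[Q→φ2] = [324990, 2237676]
r7 m[P→φ1] = [14, 10]
r7 m[P→φ3] = [13034112, 15966090]
r7 m[R→φ4] = [1, 1]
r7 m[D→φ1] = [5, 28]
r7 m[D→φ5] = [4199748, 45877104]
r7 m[D→φ9] = [20998740, 80284932]
r7 m[G→φ2] = [40, 18]
r7 m[G→φ4] = [29601048, 5125332]
r7 m[G→φ6] = [74002620, 23063994]
r8 m[φ0→E] = [16762508, 6080228]
r8 m[φ0→Q] = [69, 357]
r8 m[φ1→Q] = [4710, 6268]
r8 m[φ1→P] = [13034112, 15966090]
r8 m[φ1→D] = [4199748, 11469276]
r8 m[φ2→Q] = [378, 98]
r8 m[φ2→G] = [7400262, 2562666]
r8 m[φ3→L] = [136205076, 205933392]
r8 m[φ3→P] = [14, 10]
r8 m[φ4→R] = [109304472, 232833996]
r8 m[φ4→G] = [10, 9]
r8 m[φ5→D] = [5, 7]
r8 m[φ6→G] = [4, 2]
r8 m[φ7→E] = [1, 8]
r8 m[φ8→E] = [3, 6]
r8 m[φ9→D] = [1, 4]
r8 m[E→φ0] = [3, 48]
r8 m[E→φ7] = [50287524, 36481368]
r8 m[E→φ8] = [16762508, 48641824]
r8 m[L→φ3] = [1, 1]
r8 m[Q→φ0] = [1780380, 614264]
r8 m[Q→φ1] = [26082, 34986]
r8 m[Q→φ2] = [324990, 2237676]
r8 m[P→φ1] = [14, 10]
r8 m[P→φ3] = [13034112, 15966090]
r8 m[R→φ4] = [1, 1]
r8 m[D→φ1] = [5, 28]
r8 m[D→φ5] = [4199748, 45877104]
r8 m[D→φ9] = [20998740, 80284932]
r8 m[G→φ2] = [40, 18]
r8 m[G→φ4] = [29601048, 5125332]
r8 m[G→φ6] = [74002620, 23063994]
fixed point reached at round 8
b[L] = ⊗ incoming = [136205076, 205933392]

b[L] = [136205076, 205933392]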